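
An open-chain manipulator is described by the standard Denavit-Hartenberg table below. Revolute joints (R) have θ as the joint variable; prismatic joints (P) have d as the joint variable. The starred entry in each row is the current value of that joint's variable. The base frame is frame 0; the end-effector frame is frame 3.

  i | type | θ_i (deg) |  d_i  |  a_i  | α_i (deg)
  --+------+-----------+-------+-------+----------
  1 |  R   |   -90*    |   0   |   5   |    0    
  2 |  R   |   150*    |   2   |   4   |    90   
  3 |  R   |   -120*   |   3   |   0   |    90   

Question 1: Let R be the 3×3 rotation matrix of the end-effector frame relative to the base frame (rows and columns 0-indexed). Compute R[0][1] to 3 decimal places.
End-effector y-axis (col 1 of R) = (0.8660,-0.5000,0.0000)
R[0][1] = 0.8660

0.866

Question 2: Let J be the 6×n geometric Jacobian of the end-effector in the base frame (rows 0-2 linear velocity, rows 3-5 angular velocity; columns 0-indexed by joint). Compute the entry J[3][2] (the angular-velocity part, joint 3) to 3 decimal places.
0.866

axis z_2 = (0.8660,-0.5000,0.0000); lever o_n−o_2 = (2.5981,-1.5000,0.0000)
cross product → J_v[:, 2] = (0.0000,0.0000,0.0000)
J_ω[:, 2] = z_2
entry J[3][2] = 0.8660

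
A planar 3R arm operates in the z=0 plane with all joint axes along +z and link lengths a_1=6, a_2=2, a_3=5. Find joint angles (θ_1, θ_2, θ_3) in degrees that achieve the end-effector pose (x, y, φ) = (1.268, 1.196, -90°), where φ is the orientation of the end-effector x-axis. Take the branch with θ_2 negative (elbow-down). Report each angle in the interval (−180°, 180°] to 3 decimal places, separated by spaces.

wrist centre = target − a_3·(cos φ, sin φ) = (1.2680, 6.1960)
cos θ_2 = (39.9982−6²−2²)/(2·6·2) = -0.0001; θ_2 = -90.0042° (elbow-down)
β = atan2(6.1960,1.2680) = 78.4342°; ψ = atan2(-2.0000,5.9999) = -18.4354°
θ_1 = β − ψ = 96.8696°
θ_3 = φ − θ_1 − θ_2 = -96.8654° (wrapped to (-180°,180°])

96.870 -90.004 -96.865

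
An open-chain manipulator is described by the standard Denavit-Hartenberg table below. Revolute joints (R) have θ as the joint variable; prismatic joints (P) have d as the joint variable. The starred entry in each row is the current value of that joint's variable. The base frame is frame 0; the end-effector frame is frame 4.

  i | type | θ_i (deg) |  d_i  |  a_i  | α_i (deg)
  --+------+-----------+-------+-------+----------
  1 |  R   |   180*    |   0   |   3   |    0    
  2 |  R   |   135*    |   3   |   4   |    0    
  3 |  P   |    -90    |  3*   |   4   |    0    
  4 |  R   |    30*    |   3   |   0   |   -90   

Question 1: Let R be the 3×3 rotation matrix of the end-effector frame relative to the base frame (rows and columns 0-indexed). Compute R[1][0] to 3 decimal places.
-0.966

End-effector x-axis (col 0 of R) = (-0.2588,-0.9659,0.0000)
R[1][0] = -0.9659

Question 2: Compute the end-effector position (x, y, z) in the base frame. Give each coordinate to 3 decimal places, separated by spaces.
-3.000 -5.657 9.000

after link 1: o_1 = (-3.0000, 0.0000, 0.0000)
after link 2: o_2 = (-0.1716, -2.8284, 3.0000)
after link 3: o_3 = (-3.0000, -5.6569, 6.0000)
after link 4: o_4 = (-3.0000, -5.6569, 9.0000)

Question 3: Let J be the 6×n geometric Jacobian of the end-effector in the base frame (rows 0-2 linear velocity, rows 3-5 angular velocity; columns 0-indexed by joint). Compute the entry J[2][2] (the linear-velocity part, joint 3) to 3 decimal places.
prismatic axis z_2 = (0.0000,0.0000,1.0000)
J_v[:, 2] = z_2; J_ω[:, 2] = (0,0,0)
entry J[2][2] = 1.0000

1.000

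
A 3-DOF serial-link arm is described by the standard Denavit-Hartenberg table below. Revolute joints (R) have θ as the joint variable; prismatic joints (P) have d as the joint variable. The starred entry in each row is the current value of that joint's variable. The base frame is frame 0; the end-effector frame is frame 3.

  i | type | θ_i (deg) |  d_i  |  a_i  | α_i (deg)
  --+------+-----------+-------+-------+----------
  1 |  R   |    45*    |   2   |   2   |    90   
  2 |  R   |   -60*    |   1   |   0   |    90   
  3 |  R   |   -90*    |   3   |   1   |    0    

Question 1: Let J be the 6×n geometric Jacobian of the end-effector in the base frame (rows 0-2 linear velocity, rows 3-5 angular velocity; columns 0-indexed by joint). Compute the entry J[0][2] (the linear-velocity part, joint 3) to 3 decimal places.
axis z_2 = (-0.6124,-0.6124,-0.5000); lever o_n−o_2 = (-2.5442,-1.1300,-1.5000)
cross product → J_v[:, 2] = (0.3536,0.3536,-0.8660)
J_ω[:, 2] = z_2
entry J[0][2] = 0.3536

0.354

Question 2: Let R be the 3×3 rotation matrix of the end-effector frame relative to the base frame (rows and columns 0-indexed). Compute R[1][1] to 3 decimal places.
End-effector y-axis (col 1 of R) = (0.3536,0.3536,-0.8660)
R[1][1] = 0.3536

0.354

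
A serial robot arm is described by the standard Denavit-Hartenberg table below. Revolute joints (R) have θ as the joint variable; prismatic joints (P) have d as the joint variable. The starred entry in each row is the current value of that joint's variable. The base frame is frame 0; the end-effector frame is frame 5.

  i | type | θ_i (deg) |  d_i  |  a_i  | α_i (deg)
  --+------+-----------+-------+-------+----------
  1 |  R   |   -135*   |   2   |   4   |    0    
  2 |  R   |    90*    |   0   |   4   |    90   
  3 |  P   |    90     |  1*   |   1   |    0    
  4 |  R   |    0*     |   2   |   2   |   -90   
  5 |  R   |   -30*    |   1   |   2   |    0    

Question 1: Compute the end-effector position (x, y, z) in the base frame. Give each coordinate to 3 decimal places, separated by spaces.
after link 1: o_1 = (-2.8284, -2.8284, 2.0000)
after link 2: o_2 = (0.0000, -5.6569, 2.0000)
after link 3: o_3 = (-0.7071, -6.3640, 3.0000)
after link 4: o_4 = (-2.1213, -7.7782, 5.0000)
after link 5: o_5 = (-3.5355, -7.7782, 6.7321)

-3.536 -7.778 6.732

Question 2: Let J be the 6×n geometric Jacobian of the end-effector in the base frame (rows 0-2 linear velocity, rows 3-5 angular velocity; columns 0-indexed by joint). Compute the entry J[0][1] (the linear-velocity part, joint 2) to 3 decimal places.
axis z_1 = (0.0000,0.0000,1.0000); lever o_n−o_1 = (-0.7071,-4.9497,4.7321)
cross product → J_v[:, 1] = (4.9497,-0.7071,0.0000)
J_ω[:, 1] = z_1
entry J[0][1] = 4.9497

4.950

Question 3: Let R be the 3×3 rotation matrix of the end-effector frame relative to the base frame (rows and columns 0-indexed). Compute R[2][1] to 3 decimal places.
0.500

End-effector y-axis (col 1 of R) = (0.6124,0.6124,0.5000)
R[2][1] = 0.5000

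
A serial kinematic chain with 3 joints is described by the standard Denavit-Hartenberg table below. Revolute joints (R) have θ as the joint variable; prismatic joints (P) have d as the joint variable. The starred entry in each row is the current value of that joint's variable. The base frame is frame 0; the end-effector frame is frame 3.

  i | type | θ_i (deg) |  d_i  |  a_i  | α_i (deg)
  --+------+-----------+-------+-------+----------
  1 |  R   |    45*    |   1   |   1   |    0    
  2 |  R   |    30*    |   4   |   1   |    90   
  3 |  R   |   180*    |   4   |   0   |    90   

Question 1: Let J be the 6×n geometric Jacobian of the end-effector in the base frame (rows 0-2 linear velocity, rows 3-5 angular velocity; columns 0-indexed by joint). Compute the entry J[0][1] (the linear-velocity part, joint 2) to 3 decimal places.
axis z_1 = (0.0000,0.0000,1.0000); lever o_n−o_1 = (4.1225,-0.0694,4.0000)
cross product → J_v[:, 1] = (0.0694,4.1225,-0.0000)
J_ω[:, 1] = z_1
entry J[0][1] = 0.0694

0.069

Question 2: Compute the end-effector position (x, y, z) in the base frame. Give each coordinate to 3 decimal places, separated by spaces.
4.830 0.638 5.000

after link 1: o_1 = (0.7071, 0.7071, 1.0000)
after link 2: o_2 = (0.9659, 1.6730, 5.0000)
after link 3: o_3 = (4.8296, 0.6378, 5.0000)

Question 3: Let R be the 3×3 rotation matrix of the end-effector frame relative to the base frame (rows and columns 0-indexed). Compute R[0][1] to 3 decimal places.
End-effector y-axis (col 1 of R) = (0.9659,-0.2588,0.0000)
R[0][1] = 0.9659

0.966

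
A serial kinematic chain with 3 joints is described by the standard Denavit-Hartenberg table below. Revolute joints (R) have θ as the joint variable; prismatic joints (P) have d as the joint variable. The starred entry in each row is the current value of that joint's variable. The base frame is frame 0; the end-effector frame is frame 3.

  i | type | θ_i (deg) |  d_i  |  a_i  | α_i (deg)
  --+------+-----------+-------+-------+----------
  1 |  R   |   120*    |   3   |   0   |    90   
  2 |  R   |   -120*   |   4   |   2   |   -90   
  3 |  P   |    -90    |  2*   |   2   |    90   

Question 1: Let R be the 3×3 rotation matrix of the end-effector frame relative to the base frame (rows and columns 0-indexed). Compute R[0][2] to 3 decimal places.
End-effector z-axis (col 2 of R) = (-0.2500,0.4330,0.8660)
R[0][2] = -0.2500

-0.250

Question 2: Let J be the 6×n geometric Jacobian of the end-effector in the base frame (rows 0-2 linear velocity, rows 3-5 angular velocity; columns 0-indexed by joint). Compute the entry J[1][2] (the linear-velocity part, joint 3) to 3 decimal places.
0.750

prismatic axis z_2 = (-0.4330,0.7500,-0.5000)
J_v[:, 2] = z_2; J_ω[:, 2] = (0,0,0)
entry J[1][2] = 0.7500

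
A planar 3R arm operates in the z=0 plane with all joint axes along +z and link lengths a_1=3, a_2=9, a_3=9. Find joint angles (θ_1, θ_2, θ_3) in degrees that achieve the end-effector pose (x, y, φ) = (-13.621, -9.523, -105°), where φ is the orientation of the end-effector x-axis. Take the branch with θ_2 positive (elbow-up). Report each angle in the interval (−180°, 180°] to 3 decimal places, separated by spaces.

wrist centre = target − a_3·(cos φ, sin φ) = (-11.2916, -0.8297)
cos θ_2 = (128.1892−3²−9²)/(2·3·9) = 0.7072; θ_2 = 44.9918° (elbow-up)
β = atan2(-0.8297,-11.2916) = -175.7977°; ψ = atan2(6.3631,9.3649) = 34.1945°
θ_1 = β − ψ = -209.9922°
θ_3 = φ − θ_1 − θ_2 = 60.0004° (wrapped to (-180°,180°])

150.008 44.992 60.000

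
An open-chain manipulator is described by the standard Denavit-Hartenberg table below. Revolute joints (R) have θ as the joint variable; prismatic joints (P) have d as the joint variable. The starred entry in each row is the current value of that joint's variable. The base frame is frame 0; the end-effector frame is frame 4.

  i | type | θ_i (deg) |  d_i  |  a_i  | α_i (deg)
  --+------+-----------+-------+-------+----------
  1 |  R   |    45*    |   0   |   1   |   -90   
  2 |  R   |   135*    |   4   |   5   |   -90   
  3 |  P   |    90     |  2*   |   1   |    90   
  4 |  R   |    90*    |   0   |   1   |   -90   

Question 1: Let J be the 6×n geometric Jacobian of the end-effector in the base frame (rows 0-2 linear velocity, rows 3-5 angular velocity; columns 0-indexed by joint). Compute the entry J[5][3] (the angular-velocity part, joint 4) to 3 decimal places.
-0.707

axis z_3 = (-0.5000,-0.5000,-0.7071); lever o_n−o_3 = (-0.5000,-0.5000,0.7071)
cross product → J_v[:, 3] = (-0.7071,0.7071,0.0000)
J_ω[:, 3] = z_3
entry J[5][3] = -0.7071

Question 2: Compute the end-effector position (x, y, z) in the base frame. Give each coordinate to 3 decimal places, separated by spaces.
-5.414 -1.172 -1.414

after link 1: o_1 = (0.7071, 0.7071, 0.0000)
after link 2: o_2 = (-4.6213, 1.0355, -3.5355)
after link 3: o_3 = (-4.9142, -0.6716, -2.1213)
after link 4: o_4 = (-5.4142, -1.1716, -1.4142)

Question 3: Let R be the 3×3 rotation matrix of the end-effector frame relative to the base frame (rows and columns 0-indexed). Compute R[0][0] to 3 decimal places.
-0.500

End-effector x-axis (col 0 of R) = (-0.5000,-0.5000,0.7071)
R[0][0] = -0.5000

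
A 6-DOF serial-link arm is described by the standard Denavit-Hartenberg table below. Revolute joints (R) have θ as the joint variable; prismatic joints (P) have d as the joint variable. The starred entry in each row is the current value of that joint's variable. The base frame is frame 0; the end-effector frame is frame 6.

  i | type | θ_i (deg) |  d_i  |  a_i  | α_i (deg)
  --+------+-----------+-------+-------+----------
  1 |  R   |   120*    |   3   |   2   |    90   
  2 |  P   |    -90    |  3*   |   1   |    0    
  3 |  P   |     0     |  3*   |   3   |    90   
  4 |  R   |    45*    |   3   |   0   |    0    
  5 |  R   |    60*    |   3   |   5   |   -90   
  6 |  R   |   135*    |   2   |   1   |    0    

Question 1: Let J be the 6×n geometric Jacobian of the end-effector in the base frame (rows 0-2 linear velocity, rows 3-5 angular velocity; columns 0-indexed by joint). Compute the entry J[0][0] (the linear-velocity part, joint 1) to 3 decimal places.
-1.963

axis z_0 = ẑ; lever o_n−o_0 = (9.9854,1.9628,2.0429)
cross product → J_v[:, 0] = (-1.9628,9.9854,0.0000)
J_ω[:, 0] = z_0
entry J[0][0] = -1.9628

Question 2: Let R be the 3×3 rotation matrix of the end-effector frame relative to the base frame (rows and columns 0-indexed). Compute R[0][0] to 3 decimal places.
-0.945

End-effector x-axis (col 0 of R) = (-0.9451,0.2709,-0.1830)
R[0][0] = -0.9451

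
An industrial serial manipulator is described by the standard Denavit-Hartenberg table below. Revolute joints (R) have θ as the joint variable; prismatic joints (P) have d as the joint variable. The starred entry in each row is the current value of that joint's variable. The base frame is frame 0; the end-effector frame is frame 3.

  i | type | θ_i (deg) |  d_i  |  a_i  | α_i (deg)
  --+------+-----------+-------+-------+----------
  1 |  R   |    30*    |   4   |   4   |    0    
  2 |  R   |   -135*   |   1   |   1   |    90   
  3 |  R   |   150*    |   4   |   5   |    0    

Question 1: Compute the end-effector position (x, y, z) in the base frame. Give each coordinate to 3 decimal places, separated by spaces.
after link 1: o_1 = (3.4641, 2.0000, 4.0000)
after link 2: o_2 = (3.2053, 1.0341, 5.0000)
after link 3: o_3 = (0.4623, 6.2519, 7.5000)

0.462 6.252 7.500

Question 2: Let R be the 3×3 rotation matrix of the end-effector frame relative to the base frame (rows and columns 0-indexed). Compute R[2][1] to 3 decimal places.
-0.866

End-effector y-axis (col 1 of R) = (0.1294,0.4830,-0.8660)
R[2][1] = -0.8660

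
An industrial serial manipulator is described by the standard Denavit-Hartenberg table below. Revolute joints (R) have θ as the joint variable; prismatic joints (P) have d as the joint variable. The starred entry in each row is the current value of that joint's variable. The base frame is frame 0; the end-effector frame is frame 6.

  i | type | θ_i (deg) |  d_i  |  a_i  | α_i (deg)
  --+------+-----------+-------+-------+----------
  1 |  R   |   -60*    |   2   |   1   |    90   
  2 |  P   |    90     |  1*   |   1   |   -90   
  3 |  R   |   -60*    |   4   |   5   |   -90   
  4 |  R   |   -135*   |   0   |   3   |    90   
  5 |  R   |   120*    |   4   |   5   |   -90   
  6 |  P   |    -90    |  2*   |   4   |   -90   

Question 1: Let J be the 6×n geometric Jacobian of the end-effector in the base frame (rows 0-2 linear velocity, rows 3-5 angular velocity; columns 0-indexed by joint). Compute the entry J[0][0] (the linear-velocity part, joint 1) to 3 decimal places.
2.816

axis z_0 = ẑ; lever o_n−o_0 = (2.1792,-2.8157,5.9911)
cross product → J_v[:, 0] = (2.8157,2.1792,-0.0000)
J_ω[:, 0] = z_0
entry J[0][0] = 2.8157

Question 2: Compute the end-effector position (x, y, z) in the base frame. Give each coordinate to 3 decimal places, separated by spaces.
2.179 -2.816 5.991

after link 1: o_1 = (0.5000, -0.8660, 2.0000)
after link 2: o_2 = (-0.3660, -1.3660, 3.0000)
after link 3: o_3 = (-6.1160, -0.0670, 5.5000)
after link 4: o_4 = (-5.5857, 2.6887, 4.4393)
after link 5: o_5 = (-0.6171, 0.2501, 7.6590)
after link 6: o_6 = (2.1792, -2.8157, 5.9911)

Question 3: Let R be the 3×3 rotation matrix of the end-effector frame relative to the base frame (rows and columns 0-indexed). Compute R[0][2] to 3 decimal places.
End-effector z-axis (col 2 of R) = (0.2866,-0.2428,0.9268)
R[0][2] = 0.2866

0.287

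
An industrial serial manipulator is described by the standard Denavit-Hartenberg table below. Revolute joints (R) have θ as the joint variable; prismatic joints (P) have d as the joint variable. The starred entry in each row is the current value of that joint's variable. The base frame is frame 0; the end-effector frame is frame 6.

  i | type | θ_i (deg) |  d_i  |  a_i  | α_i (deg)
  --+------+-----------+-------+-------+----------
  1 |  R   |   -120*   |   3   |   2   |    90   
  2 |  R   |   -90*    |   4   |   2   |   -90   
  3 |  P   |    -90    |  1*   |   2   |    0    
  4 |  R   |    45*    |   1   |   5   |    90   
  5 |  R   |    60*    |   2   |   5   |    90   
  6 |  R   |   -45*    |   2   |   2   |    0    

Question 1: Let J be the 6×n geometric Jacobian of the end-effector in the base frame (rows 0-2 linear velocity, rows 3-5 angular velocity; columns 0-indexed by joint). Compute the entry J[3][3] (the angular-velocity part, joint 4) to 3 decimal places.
axis z_3 = (-0.5000,-0.8660,0.0000); lever o_n−o_3 = (-9.2226,-1.0895,-6.6138)
cross product → J_v[:, 3] = (5.7277,-3.3069,-7.4423)
J_ω[:, 3] = z_3
entry J[3][3] = -0.5000

-0.500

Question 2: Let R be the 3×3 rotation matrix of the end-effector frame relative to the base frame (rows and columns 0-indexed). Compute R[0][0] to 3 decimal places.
End-effector x-axis (col 0 of R) = (-0.0897,-0.6553,-0.7500)
R[0][0] = -0.0897

-0.090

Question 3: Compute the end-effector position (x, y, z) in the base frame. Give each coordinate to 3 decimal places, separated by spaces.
-15.919 -0.688 -5.614

after link 1: o_1 = (-1.0000, -1.7321, 3.0000)
after link 2: o_2 = (-4.4641, 0.2679, 1.0000)
after link 3: o_3 = (-6.6962, 0.4019, 1.0000)
after link 4: o_4 = (-10.2580, 1.3037, -2.5355)
after link 5: o_5 = (-15.1788, -0.8553, -2.8891)
after link 6: o_6 = (-15.9188, -0.6876, -5.6138)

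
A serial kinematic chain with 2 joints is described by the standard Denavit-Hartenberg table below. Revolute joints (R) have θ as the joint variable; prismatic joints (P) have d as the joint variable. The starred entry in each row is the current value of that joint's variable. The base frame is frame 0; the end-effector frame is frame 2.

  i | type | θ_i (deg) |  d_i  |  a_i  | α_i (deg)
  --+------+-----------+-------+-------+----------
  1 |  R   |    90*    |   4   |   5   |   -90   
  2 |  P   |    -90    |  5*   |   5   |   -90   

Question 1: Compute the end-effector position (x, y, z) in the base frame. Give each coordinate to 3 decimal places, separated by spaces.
after link 1: o_1 = (0.0000, 5.0000, 4.0000)
after link 2: o_2 = (-5.0000, 5.0000, 9.0000)

-5.000 5.000 9.000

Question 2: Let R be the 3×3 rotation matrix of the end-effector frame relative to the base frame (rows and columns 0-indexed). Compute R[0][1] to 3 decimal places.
End-effector y-axis (col 1 of R) = (1.0000,0.0000,-0.0000)
R[0][1] = 1.0000

1.000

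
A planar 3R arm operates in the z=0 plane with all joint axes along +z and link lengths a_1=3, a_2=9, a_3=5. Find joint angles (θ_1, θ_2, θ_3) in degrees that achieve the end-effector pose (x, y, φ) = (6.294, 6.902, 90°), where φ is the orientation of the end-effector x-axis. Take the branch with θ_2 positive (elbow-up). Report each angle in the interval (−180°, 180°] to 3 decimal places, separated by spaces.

-120.006 150.005 60.001

wrist centre = target − a_3·(cos φ, sin φ) = (6.2940, 1.9020)
cos θ_2 = (43.2320−3²−9²)/(2·3·9) = -0.8661; θ_2 = 150.0055° (elbow-up)
β = atan2(1.9020,6.2940) = 16.8144°; ψ = atan2(4.4993,-4.7947) = 136.8205°
θ_1 = β − ψ = -120.0061°
θ_3 = φ − θ_1 − θ_2 = 60.0006° (wrapped to (-180°,180°])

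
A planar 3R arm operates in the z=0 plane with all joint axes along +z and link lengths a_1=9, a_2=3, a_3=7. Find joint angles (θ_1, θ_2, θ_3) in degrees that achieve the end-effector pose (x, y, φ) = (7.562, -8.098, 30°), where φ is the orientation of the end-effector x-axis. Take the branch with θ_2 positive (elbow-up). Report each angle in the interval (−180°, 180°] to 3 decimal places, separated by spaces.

wrist centre = target − a_3·(cos φ, sin φ) = (1.4998, -11.5980)
cos θ_2 = (136.7631−9²−3²)/(2·9·3) = 0.8660; θ_2 = 30.0049° (elbow-up)
β = atan2(-11.5980,1.4998) = -82.6316°; ψ = atan2(1.5002,11.5979) = 7.3704°
θ_1 = β − ψ = -90.0020°
θ_3 = φ − θ_1 − θ_2 = 89.9971° (wrapped to (-180°,180°])

-90.002 30.005 89.997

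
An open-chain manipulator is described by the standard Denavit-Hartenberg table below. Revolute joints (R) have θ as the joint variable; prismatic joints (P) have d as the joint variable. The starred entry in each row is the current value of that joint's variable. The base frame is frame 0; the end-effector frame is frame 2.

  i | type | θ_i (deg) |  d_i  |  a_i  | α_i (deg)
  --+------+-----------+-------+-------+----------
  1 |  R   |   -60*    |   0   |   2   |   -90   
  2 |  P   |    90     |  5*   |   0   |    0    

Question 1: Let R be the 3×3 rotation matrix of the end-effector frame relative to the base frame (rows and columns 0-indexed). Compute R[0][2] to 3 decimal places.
0.866

End-effector z-axis (col 2 of R) = (0.8660,0.5000,0.0000)
R[0][2] = 0.8660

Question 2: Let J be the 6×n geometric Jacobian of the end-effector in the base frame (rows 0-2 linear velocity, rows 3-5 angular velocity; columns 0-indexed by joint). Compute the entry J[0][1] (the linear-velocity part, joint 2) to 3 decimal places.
prismatic axis z_1 = (0.8660,0.5000,0.0000)
J_v[:, 1] = z_1; J_ω[:, 1] = (0,0,0)
entry J[0][1] = 0.8660

0.866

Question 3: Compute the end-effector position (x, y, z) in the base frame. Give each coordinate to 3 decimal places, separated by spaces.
5.330 0.768 0.000

after link 1: o_1 = (1.0000, -1.7321, 0.0000)
after link 2: o_2 = (5.3301, 0.7679, 0.0000)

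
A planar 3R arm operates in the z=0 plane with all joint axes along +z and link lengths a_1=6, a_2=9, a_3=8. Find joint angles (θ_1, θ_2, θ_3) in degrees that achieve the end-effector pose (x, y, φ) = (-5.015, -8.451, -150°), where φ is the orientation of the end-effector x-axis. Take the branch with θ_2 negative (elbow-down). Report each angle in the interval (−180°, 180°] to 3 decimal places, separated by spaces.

wrist centre = target − a_3·(cos φ, sin φ) = (1.9132, -4.4510)
cos θ_2 = (23.4717−6²−9²)/(2·6·9) = -0.8660; θ_2 = -149.9974° (elbow-down)
β = atan2(-4.4510,1.9132) = -66.7402°; ψ = atan2(-4.5004,-1.7940) = -111.7342°
θ_1 = β − ψ = 44.9940°
θ_3 = φ − θ_1 − θ_2 = -44.9966° (wrapped to (-180°,180°])

44.994 -149.997 -44.997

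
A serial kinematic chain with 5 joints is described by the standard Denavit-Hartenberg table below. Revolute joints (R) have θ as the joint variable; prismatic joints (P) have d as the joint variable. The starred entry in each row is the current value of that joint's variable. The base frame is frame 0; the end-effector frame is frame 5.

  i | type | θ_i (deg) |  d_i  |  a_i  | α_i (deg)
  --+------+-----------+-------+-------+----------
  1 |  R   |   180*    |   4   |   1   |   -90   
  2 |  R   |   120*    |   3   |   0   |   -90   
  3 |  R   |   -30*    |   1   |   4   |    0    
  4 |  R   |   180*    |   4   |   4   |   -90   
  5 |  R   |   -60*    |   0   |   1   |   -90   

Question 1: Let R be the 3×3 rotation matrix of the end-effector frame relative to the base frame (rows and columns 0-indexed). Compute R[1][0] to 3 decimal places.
0.250

End-effector x-axis (col 0 of R) = (0.5335,0.2500,0.8080)
R[1][0] = 0.2500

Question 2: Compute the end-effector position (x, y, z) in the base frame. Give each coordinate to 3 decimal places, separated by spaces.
after link 1: o_1 = (-1.0000, 0.0000, 4.0000)
after link 2: o_2 = (-1.0000, -3.0000, 4.0000)
after link 3: o_3 = (1.5981, -5.0000, 1.5000)
after link 4: o_4 = (3.3301, -3.0000, 6.5000)
after link 5: o_5 = (3.8636, -2.7500, 7.3080)

3.864 -2.750 7.308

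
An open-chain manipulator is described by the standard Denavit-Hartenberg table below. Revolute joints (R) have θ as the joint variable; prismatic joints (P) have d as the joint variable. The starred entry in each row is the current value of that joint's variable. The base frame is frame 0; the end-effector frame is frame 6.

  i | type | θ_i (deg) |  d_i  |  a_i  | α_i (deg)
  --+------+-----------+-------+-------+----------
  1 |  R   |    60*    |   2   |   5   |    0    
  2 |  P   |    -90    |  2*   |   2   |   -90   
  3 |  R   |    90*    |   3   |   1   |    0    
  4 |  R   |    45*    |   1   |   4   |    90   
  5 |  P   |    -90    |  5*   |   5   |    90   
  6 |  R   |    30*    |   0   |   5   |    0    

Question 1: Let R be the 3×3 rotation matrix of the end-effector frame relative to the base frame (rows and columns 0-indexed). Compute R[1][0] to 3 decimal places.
End-effector x-axis (col 0 of R) = (-0.1268,-0.9268,-0.3536)
R[1][0] = -0.9268

-0.927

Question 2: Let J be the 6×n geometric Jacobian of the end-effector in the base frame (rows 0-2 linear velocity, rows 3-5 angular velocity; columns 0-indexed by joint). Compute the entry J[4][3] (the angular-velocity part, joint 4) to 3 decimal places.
axis z_3 = (0.5000,0.8660,0.0000); lever o_n−o_3 = (-2.0218,-8.4515,-8.1317)
cross product → J_v[:, 3] = (-7.0423,4.0659,-2.4749)
J_ω[:, 3] = z_3
entry J[4][3] = 0.8660

0.866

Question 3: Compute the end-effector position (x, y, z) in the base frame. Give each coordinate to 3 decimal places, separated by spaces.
after link 1: o_1 = (2.5000, 4.3301, 2.0000)
after link 2: o_2 = (4.2321, 3.3301, 4.0000)
after link 3: o_3 = (5.7321, 5.9282, 3.0000)
after link 4: o_4 = (3.7826, 8.2084, 0.1716)
after link 5: o_5 = (4.3444, 2.1105, -3.3640)
after link 6: o_6 = (3.7103, -2.5233, -5.1317)

3.710 -2.523 -5.132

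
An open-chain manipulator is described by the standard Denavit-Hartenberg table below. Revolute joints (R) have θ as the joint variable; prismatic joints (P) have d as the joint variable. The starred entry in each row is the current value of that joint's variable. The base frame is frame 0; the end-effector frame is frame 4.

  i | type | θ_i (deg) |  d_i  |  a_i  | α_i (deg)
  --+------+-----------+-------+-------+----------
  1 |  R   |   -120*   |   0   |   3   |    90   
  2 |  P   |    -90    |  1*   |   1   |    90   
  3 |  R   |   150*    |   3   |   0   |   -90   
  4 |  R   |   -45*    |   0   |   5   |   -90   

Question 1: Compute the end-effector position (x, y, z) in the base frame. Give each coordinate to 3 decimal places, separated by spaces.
after link 1: o_1 = (-1.5000, -2.5981, 0.0000)
after link 2: o_2 = (-2.3660, -2.0981, -1.0000)
after link 3: o_3 = (-0.8660, 0.5000, -1.0000)
after link 4: o_4 = (-0.6292, 4.4457, 2.0619)

-0.629 4.446 2.062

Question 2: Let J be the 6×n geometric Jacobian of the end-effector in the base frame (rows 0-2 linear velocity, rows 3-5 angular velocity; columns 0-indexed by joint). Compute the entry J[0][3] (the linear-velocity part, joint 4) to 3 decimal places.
-3.299

axis z_3 = (0.7500,-0.4330,0.5000); lever o_n−o_3 = (0.2368,3.9457,3.0619)
cross product → J_v[:, 3] = (-3.2987,-2.1780,3.0619)
J_ω[:, 3] = z_3
entry J[0][3] = -3.2987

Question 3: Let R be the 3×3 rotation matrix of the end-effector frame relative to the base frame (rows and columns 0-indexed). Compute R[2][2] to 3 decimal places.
0.612

End-effector z-axis (col 2 of R) = (-0.6597,-0.4356,0.6124)
R[2][2] = 0.6124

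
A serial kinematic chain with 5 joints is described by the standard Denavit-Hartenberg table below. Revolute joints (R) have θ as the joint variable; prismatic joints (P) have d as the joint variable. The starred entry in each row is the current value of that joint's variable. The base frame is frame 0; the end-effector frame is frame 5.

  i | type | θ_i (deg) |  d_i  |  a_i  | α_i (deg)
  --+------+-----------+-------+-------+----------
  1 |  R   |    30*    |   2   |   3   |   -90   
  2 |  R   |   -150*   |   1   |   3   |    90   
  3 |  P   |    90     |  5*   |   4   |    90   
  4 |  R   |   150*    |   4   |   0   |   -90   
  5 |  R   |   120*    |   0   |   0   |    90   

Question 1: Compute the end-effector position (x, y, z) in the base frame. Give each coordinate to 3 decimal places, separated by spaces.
-7.317 1.549 1.170

after link 1: o_1 = (2.5981, 1.5000, 2.0000)
after link 2: o_2 = (-0.1519, 1.0670, 3.5000)
after link 3: o_3 = (-4.3170, 3.2811, -0.8301)
after link 4: o_4 = (-7.3170, 1.5490, 1.1699)
after link 5: o_5 = (-7.3170, 1.5490, 1.1699)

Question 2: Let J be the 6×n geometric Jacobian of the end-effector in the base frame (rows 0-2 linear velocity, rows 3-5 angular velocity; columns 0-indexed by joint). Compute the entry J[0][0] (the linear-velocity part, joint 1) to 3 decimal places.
-1.549

axis z_0 = ẑ; lever o_n−o_0 = (-7.3170,1.5490,1.1699)
cross product → J_v[:, 0] = (-1.5490,-7.3170,0.0000)
J_ω[:, 0] = z_0
entry J[0][0] = -1.5490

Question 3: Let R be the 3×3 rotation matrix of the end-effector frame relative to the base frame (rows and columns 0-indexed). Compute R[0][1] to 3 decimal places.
End-effector y-axis (col 1 of R) = (0.6250,-0.2165,0.7500)
R[0][1] = 0.6250

0.625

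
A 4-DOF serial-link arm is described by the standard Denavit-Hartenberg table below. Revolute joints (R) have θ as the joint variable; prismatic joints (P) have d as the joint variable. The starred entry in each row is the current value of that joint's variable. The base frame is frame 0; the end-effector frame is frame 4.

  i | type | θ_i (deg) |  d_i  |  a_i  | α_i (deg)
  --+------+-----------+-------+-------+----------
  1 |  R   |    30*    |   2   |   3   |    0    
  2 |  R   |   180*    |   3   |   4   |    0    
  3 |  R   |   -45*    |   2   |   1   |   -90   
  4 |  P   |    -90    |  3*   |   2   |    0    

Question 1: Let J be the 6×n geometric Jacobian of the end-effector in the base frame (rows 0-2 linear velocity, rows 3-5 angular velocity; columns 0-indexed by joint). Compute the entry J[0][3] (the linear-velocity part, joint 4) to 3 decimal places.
prismatic axis z_3 = (-0.2588,-0.9659,0.0000)
J_v[:, 3] = z_3; J_ω[:, 3] = (0,0,0)
entry J[0][3] = -0.2588

-0.259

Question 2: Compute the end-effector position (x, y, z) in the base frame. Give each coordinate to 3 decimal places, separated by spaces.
after link 1: o_1 = (2.5981, 1.5000, 2.0000)
after link 2: o_2 = (-0.8660, -0.5000, 5.0000)
after link 3: o_3 = (-1.8320, -0.2412, 7.0000)
after link 4: o_4 = (-2.6084, -3.1390, 9.0000)

-2.608 -3.139 9.000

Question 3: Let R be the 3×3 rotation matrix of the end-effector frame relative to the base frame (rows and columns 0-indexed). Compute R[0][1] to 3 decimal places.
End-effector y-axis (col 1 of R) = (-0.9659,0.2588,-0.0000)
R[0][1] = -0.9659

-0.966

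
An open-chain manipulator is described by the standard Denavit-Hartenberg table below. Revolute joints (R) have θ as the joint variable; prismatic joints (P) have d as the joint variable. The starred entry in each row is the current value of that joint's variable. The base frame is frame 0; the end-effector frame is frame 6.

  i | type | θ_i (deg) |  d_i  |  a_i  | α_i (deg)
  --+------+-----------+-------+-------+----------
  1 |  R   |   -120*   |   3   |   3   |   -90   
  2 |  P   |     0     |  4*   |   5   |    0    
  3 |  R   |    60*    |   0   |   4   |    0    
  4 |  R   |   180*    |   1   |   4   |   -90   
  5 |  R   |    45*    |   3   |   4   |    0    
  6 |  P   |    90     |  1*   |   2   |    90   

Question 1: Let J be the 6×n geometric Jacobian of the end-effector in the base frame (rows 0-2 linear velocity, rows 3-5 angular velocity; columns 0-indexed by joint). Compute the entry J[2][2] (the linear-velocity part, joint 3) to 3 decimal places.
axis z_2 = (0.8660,-0.5000,0.0000); lever o_n−o_2 = (-4.1867,-0.7663,3.2247)
cross product → J_v[:, 2] = (-1.6124,-2.7927,-2.7570)
J_ω[:, 2] = z_2
entry J[2][2] = -2.7570

-2.757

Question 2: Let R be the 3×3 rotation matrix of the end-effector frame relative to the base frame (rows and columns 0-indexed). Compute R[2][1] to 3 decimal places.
End-effector y-axis (col 1 of R) = (-0.4330,-0.7500,0.5000)
R[2][1] = 0.5000

0.500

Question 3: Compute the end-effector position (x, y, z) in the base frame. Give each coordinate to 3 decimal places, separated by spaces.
after link 1: o_1 = (-1.5000, -2.5981, 3.0000)
after link 2: o_2 = (-0.5359, -8.9282, 3.0000)
after link 3: o_3 = (-1.5359, -10.6603, -0.4641)
after link 4: o_4 = (0.3301, -9.4282, 3.0000)
after link 5: o_5 = (-2.7113, -9.0392, 6.9495)
after link 6: o_6 = (-4.7226, -9.6945, 6.2247)

-4.723 -9.695 6.225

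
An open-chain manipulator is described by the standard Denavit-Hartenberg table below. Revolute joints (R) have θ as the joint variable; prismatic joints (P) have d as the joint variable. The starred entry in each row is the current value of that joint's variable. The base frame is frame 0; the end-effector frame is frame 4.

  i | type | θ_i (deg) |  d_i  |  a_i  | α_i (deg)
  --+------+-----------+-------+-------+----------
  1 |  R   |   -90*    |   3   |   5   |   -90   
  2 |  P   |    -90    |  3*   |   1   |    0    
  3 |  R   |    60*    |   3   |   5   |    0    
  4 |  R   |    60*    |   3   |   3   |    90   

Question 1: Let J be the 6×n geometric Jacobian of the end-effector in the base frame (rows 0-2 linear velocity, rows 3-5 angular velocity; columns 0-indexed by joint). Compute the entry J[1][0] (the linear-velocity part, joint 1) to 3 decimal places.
9.000

axis z_0 = ẑ; lever o_n−o_0 = (9.0000,-11.9282,5.0000)
cross product → J_v[:, 0] = (11.9282,9.0000,-0.0000)
J_ω[:, 0] = z_0
entry J[1][0] = 9.0000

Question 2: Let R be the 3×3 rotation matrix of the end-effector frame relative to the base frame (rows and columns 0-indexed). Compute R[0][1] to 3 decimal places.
End-effector y-axis (col 1 of R) = (1.0000,0.0000,0.0000)
R[0][1] = 1.0000

1.000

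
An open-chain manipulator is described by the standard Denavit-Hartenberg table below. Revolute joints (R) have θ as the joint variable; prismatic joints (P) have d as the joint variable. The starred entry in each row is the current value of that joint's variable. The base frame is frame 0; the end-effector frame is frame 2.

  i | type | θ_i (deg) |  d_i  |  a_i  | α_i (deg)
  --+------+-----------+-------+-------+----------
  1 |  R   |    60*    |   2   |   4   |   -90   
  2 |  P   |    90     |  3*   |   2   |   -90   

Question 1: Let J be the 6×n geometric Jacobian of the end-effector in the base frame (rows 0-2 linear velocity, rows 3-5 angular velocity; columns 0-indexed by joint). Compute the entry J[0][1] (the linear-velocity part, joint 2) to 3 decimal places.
prismatic axis z_1 = (-0.8660,0.5000,0.0000)
J_v[:, 1] = z_1; J_ω[:, 1] = (0,0,0)
entry J[0][1] = -0.8660

-0.866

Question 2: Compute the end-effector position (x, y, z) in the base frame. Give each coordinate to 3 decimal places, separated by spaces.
after link 1: o_1 = (2.0000, 3.4641, 2.0000)
after link 2: o_2 = (-0.5981, 4.9641, 0.0000)

-0.598 4.964 0.000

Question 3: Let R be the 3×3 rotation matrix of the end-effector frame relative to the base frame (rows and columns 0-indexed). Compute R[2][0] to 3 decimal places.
-1.000

End-effector x-axis (col 0 of R) = (-0.0000,0.0000,-1.0000)
R[2][0] = -1.0000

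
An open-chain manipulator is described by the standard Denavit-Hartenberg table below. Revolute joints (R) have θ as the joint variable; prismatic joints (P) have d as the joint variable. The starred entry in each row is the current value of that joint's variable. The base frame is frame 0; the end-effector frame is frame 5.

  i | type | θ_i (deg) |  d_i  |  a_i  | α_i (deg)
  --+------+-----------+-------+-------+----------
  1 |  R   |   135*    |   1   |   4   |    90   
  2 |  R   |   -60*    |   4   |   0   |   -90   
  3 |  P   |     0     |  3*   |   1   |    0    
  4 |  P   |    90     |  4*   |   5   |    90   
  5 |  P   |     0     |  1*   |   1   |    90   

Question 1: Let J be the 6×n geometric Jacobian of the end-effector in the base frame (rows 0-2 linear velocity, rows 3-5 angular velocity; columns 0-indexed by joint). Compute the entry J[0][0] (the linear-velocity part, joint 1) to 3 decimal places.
-6.408

axis z_0 = ẑ; lever o_n−o_0 = (-9.2364,6.4079,2.7679)
cross product → J_v[:, 0] = (-6.4079,-9.2364,0.0000)
J_ω[:, 0] = z_0
entry J[0][0] = -6.4079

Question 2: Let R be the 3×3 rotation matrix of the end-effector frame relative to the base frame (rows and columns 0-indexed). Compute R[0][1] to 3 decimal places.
-0.354

End-effector y-axis (col 1 of R) = (-0.3536,0.3536,-0.8660)
R[0][1] = -0.3536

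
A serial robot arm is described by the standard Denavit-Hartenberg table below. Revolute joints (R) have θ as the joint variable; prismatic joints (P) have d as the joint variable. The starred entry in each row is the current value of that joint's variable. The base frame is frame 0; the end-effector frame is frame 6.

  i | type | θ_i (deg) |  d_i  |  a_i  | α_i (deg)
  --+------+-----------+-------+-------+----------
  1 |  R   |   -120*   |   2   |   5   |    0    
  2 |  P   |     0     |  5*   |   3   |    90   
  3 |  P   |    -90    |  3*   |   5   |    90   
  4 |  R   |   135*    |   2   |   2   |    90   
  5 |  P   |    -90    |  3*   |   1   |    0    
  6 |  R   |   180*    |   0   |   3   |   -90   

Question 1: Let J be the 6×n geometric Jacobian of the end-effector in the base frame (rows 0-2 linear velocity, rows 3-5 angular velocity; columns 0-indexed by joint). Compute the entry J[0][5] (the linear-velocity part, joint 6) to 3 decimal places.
axis z_5 = (-0.6124,0.3536,-0.7071); lever o_n−o_5 = (1.5000,2.5981,0.0000)
cross product → J_v[:, 5] = (1.8371,-1.0607,-2.1213)
J_ω[:, 5] = z_5
entry J[0][5] = 1.8371

1.837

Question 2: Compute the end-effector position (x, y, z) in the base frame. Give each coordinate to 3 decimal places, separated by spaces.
after link 1: o_1 = (-2.5000, -4.3301, 2.0000)
after link 2: o_2 = (-4.0000, -6.9282, 7.0000)
after link 3: o_3 = (-6.5981, -5.4282, 2.0000)
after link 4: o_4 = (-6.8228, -2.9890, 3.4142)
after link 5: o_5 = (-9.1599, -2.7944, 1.2929)
after link 6: o_6 = (-7.6599, -0.1963, 1.2929)

-7.660 -0.196 1.293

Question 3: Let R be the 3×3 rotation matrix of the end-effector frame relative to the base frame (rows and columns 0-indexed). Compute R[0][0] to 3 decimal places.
End-effector x-axis (col 0 of R) = (0.5000,0.8660,0.0000)
R[0][0] = 0.5000

0.500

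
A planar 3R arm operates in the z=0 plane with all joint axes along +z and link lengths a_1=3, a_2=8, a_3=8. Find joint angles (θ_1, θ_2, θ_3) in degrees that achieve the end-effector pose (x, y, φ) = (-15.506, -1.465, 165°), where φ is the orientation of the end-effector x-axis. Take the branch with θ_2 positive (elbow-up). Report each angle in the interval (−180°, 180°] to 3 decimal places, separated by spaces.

135.006 89.992 -59.998

wrist centre = target − a_3·(cos φ, sin φ) = (-7.7786, -3.5356)
cos θ_2 = (73.0066−3²−8²)/(2·3·8) = 0.0001; θ_2 = 89.9921° (elbow-up)
β = atan2(-3.5356,-7.7786) = -155.5571°; ψ = atan2(8.0000,3.0011) = 69.4370°
θ_1 = β − ψ = -224.9941°
θ_3 = φ − θ_1 − θ_2 = -59.9980° (wrapped to (-180°,180°])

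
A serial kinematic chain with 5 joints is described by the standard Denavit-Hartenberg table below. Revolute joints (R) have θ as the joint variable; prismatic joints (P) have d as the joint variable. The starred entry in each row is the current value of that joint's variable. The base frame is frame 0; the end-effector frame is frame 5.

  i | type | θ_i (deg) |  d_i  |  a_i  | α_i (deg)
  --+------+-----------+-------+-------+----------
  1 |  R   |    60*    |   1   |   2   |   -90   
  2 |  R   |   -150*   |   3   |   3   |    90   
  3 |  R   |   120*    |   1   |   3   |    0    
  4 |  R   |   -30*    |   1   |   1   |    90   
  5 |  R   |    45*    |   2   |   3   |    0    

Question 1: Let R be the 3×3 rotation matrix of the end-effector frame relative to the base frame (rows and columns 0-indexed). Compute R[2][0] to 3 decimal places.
-0.612

End-effector x-axis (col 0 of R) = (-0.7891,0.0474,-0.6124)
R[2][0] = -0.6124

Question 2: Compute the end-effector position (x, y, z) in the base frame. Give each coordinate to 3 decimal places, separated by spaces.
after link 1: o_1 = (1.0000, 1.7321, 1.0000)
after link 2: o_2 = (-2.8971, 0.9821, 2.5000)
after link 3: o_3 = (-4.7476, 2.9731, 0.8840)
after link 4: o_4 = (-5.8636, 3.0401, 0.0179)
after link 5: o_5 = (-9.0971, 1.6822, -0.8192)

-9.097 1.682 -0.819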